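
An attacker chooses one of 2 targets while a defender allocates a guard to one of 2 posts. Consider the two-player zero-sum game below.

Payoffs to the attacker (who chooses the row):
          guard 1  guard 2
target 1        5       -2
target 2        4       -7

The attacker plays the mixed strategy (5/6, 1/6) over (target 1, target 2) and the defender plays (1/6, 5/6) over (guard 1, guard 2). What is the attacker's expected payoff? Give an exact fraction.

-14/9

Against (1/6, 5/6), each row's expected payoff is target 1: -5/6; target 2: -31/6.
Taking the (5/6, 1/6)-weighted average: (5/6)·(-5/6) + (1/6)·(-31/6) = -14/9.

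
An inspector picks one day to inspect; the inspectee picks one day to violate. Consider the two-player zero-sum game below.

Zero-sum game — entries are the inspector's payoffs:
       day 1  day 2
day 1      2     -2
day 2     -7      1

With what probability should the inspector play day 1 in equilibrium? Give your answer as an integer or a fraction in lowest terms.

2/3

Row minima are -2 and -7, so the inspector's maximin is -2; column maxima are 2 and 1, so the inspectee's minimax is 1. These differ, so the equilibrium is in mixed strategies.
Let the inspector play day 1 with probability p. The inspectee is indifferent when 2p − 7(1−p) = −2p + (1−p), giving p = 2/3.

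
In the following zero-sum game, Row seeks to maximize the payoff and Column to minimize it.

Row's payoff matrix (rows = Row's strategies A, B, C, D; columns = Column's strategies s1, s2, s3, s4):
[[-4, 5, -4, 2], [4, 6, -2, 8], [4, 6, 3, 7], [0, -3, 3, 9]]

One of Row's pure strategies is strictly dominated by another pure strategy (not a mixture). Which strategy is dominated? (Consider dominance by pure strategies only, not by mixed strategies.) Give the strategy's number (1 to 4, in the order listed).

1

Compare A with B: 4 > -4, 6 > 5, -2 > -4, 8 > 2.
So B strictly dominates A for Row; A is strictly dominated.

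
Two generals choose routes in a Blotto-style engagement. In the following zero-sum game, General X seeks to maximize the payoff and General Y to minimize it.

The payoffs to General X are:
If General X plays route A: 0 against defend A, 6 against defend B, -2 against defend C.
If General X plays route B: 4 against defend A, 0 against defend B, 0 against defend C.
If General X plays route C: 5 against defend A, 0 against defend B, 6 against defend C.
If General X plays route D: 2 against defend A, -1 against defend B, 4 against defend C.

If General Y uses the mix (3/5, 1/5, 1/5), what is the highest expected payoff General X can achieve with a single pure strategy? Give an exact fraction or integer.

route A: (0)·(3/5) + (6)·(1/5) + (-2)·(1/5) = 4/5.
route B: (4)·(3/5) + (0)·(1/5) + (0)·(1/5) = 12/5.
route C: (5)·(3/5) + (0)·(1/5) + (6)·(1/5) = 21/5.
route D: (2)·(3/5) + (-1)·(1/5) + (4)·(1/5) = 9/5.
The best pure response is route C with expected payoff 21/5.

21/5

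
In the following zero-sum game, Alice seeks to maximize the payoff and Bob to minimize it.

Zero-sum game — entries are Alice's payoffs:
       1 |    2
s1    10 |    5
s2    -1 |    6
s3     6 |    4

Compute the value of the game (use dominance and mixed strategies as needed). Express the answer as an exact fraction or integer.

Row s3 is strictly dominated by row s1, so Alice never plays it.
The remaining 2×2 game on (s1, s2) × (1, 2) has no saddle point. Let Alice play s1 with probability p; indifference gives 10p − (1−p) = 5p + 6(1−p), so p = 7/12.
Similarly Bob's optimal q on 1 is 1/12, and the value is 10·(1/12) + (5)·(11/12) = 65/12.

65/12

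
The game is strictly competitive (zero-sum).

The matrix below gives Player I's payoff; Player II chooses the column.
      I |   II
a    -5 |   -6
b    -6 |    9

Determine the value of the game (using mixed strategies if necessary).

Row minima are -6 and -6, so Player I's maximin is -6; column maxima are -5 and 9, so Player II's minimax is -5. These differ, so the equilibrium is in mixed strategies.
Let Player I play a with probability p. Player II is indifferent when −5p − 6(1−p) = −6p + 9(1−p), giving p = 15/16.
Let Player II play I with probability q. Player I is indifferent when −5q − 6(1−q) = −6q + 9(1−q), giving q = 15/16.
The value is -5·(15/16) + (-6)·(1/16) = -81/16.

-81/16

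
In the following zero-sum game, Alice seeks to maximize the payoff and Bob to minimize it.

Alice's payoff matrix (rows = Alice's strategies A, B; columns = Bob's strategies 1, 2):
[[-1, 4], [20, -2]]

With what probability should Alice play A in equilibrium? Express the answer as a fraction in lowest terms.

22/27

Row minima are -1 and -2, so Alice's maximin is -1; column maxima are 20 and 4, so Bob's minimax is 4. These differ, so the equilibrium is in mixed strategies.
Let Alice play A with probability p. Bob is indifferent when −p + 20(1−p) = 4p − 2(1−p), giving p = 22/27.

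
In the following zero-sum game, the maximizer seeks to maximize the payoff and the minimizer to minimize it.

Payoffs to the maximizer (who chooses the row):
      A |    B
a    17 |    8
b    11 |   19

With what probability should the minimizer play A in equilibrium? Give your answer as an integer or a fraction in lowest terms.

Row minima are 8 and 11, so the maximizer's maximin is 11; column maxima are 17 and 19, so the minimizer's minimax is 17. These differ, so the equilibrium is in mixed strategies.
Let the minimizer play A with probability q. The maximizer is indifferent when 17q + 8(1−q) = 11q + 19(1−q), giving q = 11/17.

11/17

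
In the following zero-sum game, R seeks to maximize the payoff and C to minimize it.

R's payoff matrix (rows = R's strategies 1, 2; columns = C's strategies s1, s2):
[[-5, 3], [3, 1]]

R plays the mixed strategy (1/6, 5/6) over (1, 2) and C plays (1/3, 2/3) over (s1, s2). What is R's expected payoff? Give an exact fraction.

13/9

Against (1/3, 2/3), each row's expected payoff is 1: 1/3; 2: 5/3.
Taking the (1/6, 5/6)-weighted average: (1/6)·(1/3) + (5/6)·(5/3) = 13/9.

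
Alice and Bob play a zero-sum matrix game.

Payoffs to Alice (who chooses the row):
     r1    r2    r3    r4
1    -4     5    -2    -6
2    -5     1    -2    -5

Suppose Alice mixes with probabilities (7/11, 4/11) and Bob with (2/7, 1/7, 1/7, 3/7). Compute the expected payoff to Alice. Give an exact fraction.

Against (2/7, 1/7, 1/7, 3/7), each row's expected payoff is 1: -23/7; 2: -26/7.
Taking the (7/11, 4/11)-weighted average: (7/11)·(-23/7) + (4/11)·(-26/7) = -265/77.

-265/77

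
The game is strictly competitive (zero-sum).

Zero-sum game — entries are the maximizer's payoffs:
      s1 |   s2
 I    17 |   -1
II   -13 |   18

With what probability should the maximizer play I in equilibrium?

31/49

Row minima are -1 and -13, so the maximizer's maximin is -1; column maxima are 17 and 18, so the minimizer's minimax is 17. These differ, so the equilibrium is in mixed strategies.
Let the maximizer play I with probability p. The minimizer is indifferent when 17p − 13(1−p) = −p + 18(1−p), giving p = 31/49.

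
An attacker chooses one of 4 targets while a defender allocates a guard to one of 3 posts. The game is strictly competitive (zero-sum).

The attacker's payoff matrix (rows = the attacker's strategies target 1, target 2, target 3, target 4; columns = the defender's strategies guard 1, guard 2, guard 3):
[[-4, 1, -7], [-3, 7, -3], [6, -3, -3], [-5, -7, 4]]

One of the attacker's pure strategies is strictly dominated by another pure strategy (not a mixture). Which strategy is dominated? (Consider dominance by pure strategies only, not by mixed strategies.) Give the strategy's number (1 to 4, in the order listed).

Compare target 1 with target 2: -3 > -4, 7 > 1, -3 > -7.
So target 2 strictly dominates target 1 for the attacker; target 1 is strictly dominated.

1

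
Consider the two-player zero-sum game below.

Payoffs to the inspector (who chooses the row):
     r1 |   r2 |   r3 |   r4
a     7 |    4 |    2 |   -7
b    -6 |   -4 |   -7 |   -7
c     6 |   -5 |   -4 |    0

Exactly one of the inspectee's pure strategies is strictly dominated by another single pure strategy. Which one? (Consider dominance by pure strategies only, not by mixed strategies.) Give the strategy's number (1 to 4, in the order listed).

1

The inspectee prefers columns that give the inspector less. Compare r1 with r3: 2 < 7, -7 < -6, -4 < 6.
So r3 strictly dominates r1 for the inspectee; r1 is strictly dominated.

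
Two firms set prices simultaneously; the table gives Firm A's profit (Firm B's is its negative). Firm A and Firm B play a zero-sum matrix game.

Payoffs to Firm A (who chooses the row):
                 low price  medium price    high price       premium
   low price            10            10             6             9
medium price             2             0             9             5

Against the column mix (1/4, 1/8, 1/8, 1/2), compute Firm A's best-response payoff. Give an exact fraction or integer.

low price: (10)·(1/4) + (10)·(1/8) + (6)·(1/8) + (9)·(1/2) = 9.
medium price: (2)·(1/4) + (0)·(1/8) + (9)·(1/8) + (5)·(1/2) = 33/8.
The best pure response is low price with expected payoff 9.

9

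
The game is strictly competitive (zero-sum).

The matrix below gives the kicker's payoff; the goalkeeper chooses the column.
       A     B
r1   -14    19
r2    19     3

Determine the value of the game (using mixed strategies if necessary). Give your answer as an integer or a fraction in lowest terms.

Row minima are -14 and 3, so the kicker's maximin is 3; column maxima are 19 and 19, so the goalkeeper's minimax is 19. These differ, so the equilibrium is in mixed strategies.
Let the kicker play r1 with probability p. The goalkeeper is indifferent when −14p + 19(1−p) = 19p + 3(1−p), giving p = 16/49.
Let the goalkeeper play A with probability q. The kicker is indifferent when −14q + 19(1−q) = 19q + 3(1−q), giving q = 16/49.
The value is -14·(16/49) + (19)·(33/49) = 403/49.

403/49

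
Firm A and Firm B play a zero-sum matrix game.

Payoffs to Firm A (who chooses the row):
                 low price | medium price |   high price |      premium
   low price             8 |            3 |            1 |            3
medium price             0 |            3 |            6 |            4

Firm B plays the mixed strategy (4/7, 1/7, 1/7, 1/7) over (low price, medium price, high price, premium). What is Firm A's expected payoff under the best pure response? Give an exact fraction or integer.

39/7

low price: (8)·(4/7) + (3)·(1/7) + (1)·(1/7) + (3)·(1/7) = 39/7.
medium price: (0)·(4/7) + (3)·(1/7) + (6)·(1/7) + (4)·(1/7) = 13/7.
The best pure response is low price with expected payoff 39/7.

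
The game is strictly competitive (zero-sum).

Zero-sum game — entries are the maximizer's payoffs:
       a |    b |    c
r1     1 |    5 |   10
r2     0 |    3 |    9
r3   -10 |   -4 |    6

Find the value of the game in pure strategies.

Row minima: 1, 0, -10 → the maximizer's maximin is 1.
Column maxima: 1, 5, 10 → the minimizer's minimax is 1.
They coincide at (r1, a), so the value is 1.

1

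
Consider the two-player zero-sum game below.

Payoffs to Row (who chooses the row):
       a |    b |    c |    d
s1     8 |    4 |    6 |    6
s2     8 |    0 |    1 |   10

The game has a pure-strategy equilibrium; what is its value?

Row minima: 4, 0 → Row's maximin is 4.
Column maxima: 8, 4, 6, 10 → Column's minimax is 4.
They coincide at (s1, b), so the value is 4.

4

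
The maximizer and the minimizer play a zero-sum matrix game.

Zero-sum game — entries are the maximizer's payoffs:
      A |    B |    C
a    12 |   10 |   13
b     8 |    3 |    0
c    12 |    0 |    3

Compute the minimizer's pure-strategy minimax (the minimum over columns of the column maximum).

10

The worst case (largest entry) in each column is A: 12, B: 10, C: 13.
The best (smallest) of these is 10.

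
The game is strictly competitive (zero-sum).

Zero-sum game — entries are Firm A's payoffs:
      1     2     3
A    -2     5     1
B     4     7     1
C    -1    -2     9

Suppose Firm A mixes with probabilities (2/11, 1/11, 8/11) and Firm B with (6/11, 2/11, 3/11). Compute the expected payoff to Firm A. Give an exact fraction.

179/121

Against (6/11, 2/11, 3/11), each row's expected payoff is A: 1/11; B: 41/11; C: 17/11.
Taking the (2/11, 1/11, 8/11)-weighted average: (2/11)·(1/11) + (1/11)·(41/11) + (8/11)·(17/11) = 179/121.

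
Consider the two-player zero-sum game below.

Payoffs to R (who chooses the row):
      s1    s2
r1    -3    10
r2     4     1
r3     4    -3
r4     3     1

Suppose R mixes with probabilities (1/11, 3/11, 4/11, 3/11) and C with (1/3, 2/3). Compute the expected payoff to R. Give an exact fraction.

14/11

Against (1/3, 2/3), each row's expected payoff is r1: 17/3; r2: 2; r3: -2/3; r4: 5/3.
Taking the (1/11, 3/11, 4/11, 3/11)-weighted average: (1/11)·(17/3) + (3/11)·(2) + (4/11)·(-2/3) + (3/11)·(5/3) = 14/11.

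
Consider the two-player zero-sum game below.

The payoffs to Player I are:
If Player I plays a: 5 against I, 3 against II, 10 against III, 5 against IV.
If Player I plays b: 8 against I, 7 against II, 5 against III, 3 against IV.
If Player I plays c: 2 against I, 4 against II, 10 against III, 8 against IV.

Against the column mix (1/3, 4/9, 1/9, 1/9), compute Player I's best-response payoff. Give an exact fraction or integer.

a: (5)·(1/3) + (3)·(4/9) + (10)·(1/9) + (5)·(1/9) = 14/3.
b: (8)·(1/3) + (7)·(4/9) + (5)·(1/9) + (3)·(1/9) = 20/3.
c: (2)·(1/3) + (4)·(4/9) + (10)·(1/9) + (8)·(1/9) = 40/9.
The best pure response is b with expected payoff 20/3.

20/3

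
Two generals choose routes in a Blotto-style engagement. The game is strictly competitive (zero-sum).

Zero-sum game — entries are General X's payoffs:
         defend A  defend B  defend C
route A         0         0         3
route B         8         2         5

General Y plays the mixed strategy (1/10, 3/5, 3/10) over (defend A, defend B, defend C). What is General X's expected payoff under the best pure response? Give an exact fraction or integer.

7/2

route A: (0)·(1/10) + (0)·(3/5) + (3)·(3/10) = 9/10.
route B: (8)·(1/10) + (2)·(3/5) + (5)·(3/10) = 7/2.
The best pure response is route B with expected payoff 7/2.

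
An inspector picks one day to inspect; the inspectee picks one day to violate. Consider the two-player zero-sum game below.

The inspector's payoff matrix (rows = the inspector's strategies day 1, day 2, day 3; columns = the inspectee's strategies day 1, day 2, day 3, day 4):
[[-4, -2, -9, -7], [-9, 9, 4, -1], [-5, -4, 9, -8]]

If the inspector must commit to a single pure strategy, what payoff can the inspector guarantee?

The worst-case payoff for each row is day 1: -9, day 2: -9, day 3: -8.
The best of these is -8.

-8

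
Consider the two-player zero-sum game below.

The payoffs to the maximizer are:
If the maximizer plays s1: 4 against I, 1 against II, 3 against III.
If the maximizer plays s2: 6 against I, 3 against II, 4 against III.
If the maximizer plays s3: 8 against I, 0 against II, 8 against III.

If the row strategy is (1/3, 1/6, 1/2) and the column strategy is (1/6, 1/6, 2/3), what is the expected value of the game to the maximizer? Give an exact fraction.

Against (1/6, 1/6, 2/3), each row's expected payoff is s1: 17/6; s2: 25/6; s3: 20/3.
Taking the (1/3, 1/6, 1/2)-weighted average: (1/3)·(17/6) + (1/6)·(25/6) + (1/2)·(20/3) = 179/36.

179/36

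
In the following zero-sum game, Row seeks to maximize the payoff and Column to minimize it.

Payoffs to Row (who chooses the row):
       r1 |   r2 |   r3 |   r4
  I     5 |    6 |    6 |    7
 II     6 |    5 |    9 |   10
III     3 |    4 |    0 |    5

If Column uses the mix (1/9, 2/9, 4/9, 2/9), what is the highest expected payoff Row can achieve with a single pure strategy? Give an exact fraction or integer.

I: (5)·(1/9) + (6)·(2/9) + (6)·(4/9) + (7)·(2/9) = 55/9.
II: (6)·(1/9) + (5)·(2/9) + (9)·(4/9) + (10)·(2/9) = 8.
III: (3)·(1/9) + (4)·(2/9) + (0)·(4/9) + (5)·(2/9) = 7/3.
The best pure response is II with expected payoff 8.

8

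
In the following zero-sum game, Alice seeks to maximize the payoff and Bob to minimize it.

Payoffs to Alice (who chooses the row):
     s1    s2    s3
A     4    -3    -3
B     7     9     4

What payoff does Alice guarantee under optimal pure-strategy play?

4

Row minima: -3, 4 → Alice's maximin is 4.
Column maxima: 7, 9, 4 → Bob's minimax is 4.
They coincide at (B, s3), so the value is 4.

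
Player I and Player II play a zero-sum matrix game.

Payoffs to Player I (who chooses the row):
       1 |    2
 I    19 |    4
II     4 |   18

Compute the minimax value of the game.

Row minima are 4 and 4, so Player I's maximin is 4; column maxima are 19 and 18, so Player II's minimax is 18. These differ, so the equilibrium is in mixed strategies.
Let Player I play I with probability p. Player II is indifferent when 19p + 4(1−p) = 4p + 18(1−p), giving p = 14/29.
Let Player II play 1 with probability q. Player I is indifferent when 19q + 4(1−q) = 4q + 18(1−q), giving q = 14/29.
The value is 19·(14/29) + (4)·(15/29) = 326/29.

326/29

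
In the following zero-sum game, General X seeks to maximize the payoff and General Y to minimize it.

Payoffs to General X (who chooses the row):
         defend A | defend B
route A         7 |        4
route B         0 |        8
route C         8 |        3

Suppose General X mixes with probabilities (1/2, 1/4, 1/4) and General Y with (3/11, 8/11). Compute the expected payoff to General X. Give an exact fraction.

109/22

Against (3/11, 8/11), each row's expected payoff is route A: 53/11; route B: 64/11; route C: 48/11.
Taking the (1/2, 1/4, 1/4)-weighted average: (1/2)·(53/11) + (1/4)·(64/11) + (1/4)·(48/11) = 109/22.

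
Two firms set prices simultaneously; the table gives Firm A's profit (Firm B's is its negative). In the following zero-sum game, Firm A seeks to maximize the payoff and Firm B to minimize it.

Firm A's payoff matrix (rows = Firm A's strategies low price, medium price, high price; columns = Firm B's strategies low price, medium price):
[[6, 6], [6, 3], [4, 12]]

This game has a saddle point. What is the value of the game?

Row minima: 6, 3, 4 → Firm A's maximin is 6.
Column maxima: 6, 12 → Firm B's minimax is 6.
They coincide at (low price, low price), so the value is 6.

6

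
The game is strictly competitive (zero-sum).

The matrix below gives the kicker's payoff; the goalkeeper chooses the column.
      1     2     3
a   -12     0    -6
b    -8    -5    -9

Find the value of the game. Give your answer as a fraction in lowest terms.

Column 2 is strictly dominated by 3 for the goalkeeper (it gives the kicker more in every row).
The remaining 2×2 game on (a, b) × (1, 3) has no saddle point. Let the kicker play a with probability p; indifference gives −12p − 8(1−p) = −6p − 9(1−p), so p = 1/7.
Similarly the goalkeeper's optimal q on 1 is 3/7, and the value is -12·(3/7) + (-6)·(4/7) = -60/7.

-60/7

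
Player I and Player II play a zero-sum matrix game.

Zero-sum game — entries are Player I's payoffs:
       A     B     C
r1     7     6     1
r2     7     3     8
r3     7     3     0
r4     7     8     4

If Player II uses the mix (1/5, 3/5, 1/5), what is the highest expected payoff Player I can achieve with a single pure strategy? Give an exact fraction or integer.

7

r1: (7)·(1/5) + (6)·(3/5) + (1)·(1/5) = 26/5.
r2: (7)·(1/5) + (3)·(3/5) + (8)·(1/5) = 24/5.
r3: (7)·(1/5) + (3)·(3/5) + (0)·(1/5) = 16/5.
r4: (7)·(1/5) + (8)·(3/5) + (4)·(1/5) = 7.
The best pure response is r4 with expected payoff 7.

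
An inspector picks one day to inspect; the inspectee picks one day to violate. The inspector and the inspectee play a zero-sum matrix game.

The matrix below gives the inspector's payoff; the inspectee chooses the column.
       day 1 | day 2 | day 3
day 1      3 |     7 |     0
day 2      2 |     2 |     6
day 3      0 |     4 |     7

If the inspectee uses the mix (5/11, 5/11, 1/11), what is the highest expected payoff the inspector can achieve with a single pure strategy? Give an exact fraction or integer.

day 1: (3)·(5/11) + (7)·(5/11) + (0)·(1/11) = 50/11.
day 2: (2)·(5/11) + (2)·(5/11) + (6)·(1/11) = 26/11.
day 3: (0)·(5/11) + (4)·(5/11) + (7)·(1/11) = 27/11.
The best pure response is day 1 with expected payoff 50/11.

50/11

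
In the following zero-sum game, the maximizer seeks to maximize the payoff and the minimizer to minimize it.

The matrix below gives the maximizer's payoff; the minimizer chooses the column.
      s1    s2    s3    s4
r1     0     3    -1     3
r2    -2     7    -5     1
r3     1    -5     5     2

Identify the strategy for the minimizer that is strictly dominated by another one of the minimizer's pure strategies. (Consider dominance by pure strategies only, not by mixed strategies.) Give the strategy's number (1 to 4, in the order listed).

The minimizer prefers columns that give the maximizer less. Compare s4 with s1: 0 < 3, -2 < 1, 1 < 2.
So s1 strictly dominates s4 for the minimizer; s4 is strictly dominated.

4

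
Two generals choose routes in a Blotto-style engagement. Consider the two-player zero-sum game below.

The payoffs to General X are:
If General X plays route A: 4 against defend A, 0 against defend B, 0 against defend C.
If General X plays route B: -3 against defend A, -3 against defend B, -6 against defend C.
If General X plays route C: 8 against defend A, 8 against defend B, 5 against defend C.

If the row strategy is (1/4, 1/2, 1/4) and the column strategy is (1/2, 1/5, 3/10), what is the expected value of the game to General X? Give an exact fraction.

13/40

Against (1/2, 1/5, 3/10), each row's expected payoff is route A: 2; route B: -39/10; route C: 71/10.
Taking the (1/4, 1/2, 1/4)-weighted average: (1/4)·(2) + (1/2)·(-39/10) + (1/4)·(71/10) = 13/40.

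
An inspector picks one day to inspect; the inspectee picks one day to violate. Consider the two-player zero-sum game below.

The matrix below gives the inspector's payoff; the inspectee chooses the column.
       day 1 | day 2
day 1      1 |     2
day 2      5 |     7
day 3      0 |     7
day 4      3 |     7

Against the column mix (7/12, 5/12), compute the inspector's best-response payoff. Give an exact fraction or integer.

day 1: (1)·(7/12) + (2)·(5/12) = 17/12.
day 2: (5)·(7/12) + (7)·(5/12) = 35/6.
day 3: (0)·(7/12) + (7)·(5/12) = 35/12.
day 4: (3)·(7/12) + (7)·(5/12) = 14/3.
The best pure response is day 2 with expected payoff 35/6.

35/6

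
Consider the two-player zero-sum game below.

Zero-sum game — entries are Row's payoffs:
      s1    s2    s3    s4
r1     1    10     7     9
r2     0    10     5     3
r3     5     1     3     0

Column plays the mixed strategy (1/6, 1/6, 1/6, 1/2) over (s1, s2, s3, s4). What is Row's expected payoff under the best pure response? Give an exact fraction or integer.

r1: (1)·(1/6) + (10)·(1/6) + (7)·(1/6) + (9)·(1/2) = 15/2.
r2: (0)·(1/6) + (10)·(1/6) + (5)·(1/6) + (3)·(1/2) = 4.
r3: (5)·(1/6) + (1)·(1/6) + (3)·(1/6) + (0)·(1/2) = 3/2.
The best pure response is r1 with expected payoff 15/2.

15/2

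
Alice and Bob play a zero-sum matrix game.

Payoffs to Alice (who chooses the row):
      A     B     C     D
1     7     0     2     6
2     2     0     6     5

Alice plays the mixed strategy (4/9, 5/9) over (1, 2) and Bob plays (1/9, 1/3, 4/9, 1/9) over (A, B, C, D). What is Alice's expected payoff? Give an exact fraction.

Against (1/9, 1/3, 4/9, 1/9), each row's expected payoff is 1: 7/3; 2: 31/9.
Taking the (4/9, 5/9)-weighted average: (4/9)·(7/3) + (5/9)·(31/9) = 239/81.

239/81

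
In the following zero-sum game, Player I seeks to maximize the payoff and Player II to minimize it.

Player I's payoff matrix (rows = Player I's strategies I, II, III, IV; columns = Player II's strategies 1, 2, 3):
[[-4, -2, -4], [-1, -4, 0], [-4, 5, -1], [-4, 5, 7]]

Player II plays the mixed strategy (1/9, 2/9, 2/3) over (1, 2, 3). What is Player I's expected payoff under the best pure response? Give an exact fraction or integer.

I: (-4)·(1/9) + (-2)·(2/9) + (-4)·(2/3) = -32/9.
II: (-1)·(1/9) + (-4)·(2/9) + (0)·(2/3) = -1.
III: (-4)·(1/9) + (5)·(2/9) + (-1)·(2/3) = 0.
IV: (-4)·(1/9) + (5)·(2/9) + (7)·(2/3) = 16/3.
The best pure response is IV with expected payoff 16/3.

16/3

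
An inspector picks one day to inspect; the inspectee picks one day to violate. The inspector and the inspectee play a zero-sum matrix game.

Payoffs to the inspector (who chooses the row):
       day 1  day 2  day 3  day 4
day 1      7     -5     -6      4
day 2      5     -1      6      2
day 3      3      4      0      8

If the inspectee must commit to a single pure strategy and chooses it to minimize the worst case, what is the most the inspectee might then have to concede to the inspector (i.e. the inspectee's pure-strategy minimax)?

4

The worst case (largest entry) in each column is day 1: 7, day 2: 4, day 3: 6, day 4: 8.
The best (smallest) of these is 4.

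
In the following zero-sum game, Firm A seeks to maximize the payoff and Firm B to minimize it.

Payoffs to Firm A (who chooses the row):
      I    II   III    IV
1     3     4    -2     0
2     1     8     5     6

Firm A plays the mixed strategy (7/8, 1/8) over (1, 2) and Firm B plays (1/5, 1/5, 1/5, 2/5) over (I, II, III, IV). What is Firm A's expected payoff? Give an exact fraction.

61/40

Against (1/5, 1/5, 1/5, 2/5), each row's expected payoff is 1: 1; 2: 26/5.
Taking the (7/8, 1/8)-weighted average: (7/8)·(1) + (1/8)·(26/5) = 61/40.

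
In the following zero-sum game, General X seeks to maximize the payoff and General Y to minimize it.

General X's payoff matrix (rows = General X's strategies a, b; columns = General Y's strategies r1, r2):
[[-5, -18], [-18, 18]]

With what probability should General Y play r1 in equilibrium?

Row minima are -18 and -18, so General X's maximin is -18; column maxima are -5 and 18, so General Y's minimax is -5. These differ, so the equilibrium is in mixed strategies.
Let General Y play r1 with probability q. General X is indifferent when −5q − 18(1−q) = −18q + 18(1−q), giving q = 36/49.

36/49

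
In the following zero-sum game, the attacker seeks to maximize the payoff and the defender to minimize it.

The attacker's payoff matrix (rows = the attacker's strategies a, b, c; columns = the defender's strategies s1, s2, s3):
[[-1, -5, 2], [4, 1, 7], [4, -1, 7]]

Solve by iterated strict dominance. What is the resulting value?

1

Row a is strictly dominated by row b (4>-1, 1>-5, 7>2); eliminate a.
Column s1 is strictly dominated by s2 for the defender (1<4, -1<4); eliminate s1.
Column s3 is strictly dominated by s2 for the defender (1<7, -1<7); eliminate s3.
Row c is strictly dominated by row b (1>-1); eliminate c.
Only (b, s2) remains, with payoff 1.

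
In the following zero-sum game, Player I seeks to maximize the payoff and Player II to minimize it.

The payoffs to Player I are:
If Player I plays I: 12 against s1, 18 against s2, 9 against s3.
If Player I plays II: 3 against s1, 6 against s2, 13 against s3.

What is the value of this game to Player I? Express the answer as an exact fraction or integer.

Column s2 is strictly dominated by s1 for Player II (it gives Player I more in every row).
The remaining 2×2 game on (I, II) × (s1, s3) has no saddle point. Let Player I play I with probability p; indifference gives 12p + 3(1−p) = 9p + 13(1−p), so p = 10/13.
Similarly Player II's optimal q on s1 is 4/13, and the value is 12·(4/13) + (9)·(9/13) = 129/13.

129/13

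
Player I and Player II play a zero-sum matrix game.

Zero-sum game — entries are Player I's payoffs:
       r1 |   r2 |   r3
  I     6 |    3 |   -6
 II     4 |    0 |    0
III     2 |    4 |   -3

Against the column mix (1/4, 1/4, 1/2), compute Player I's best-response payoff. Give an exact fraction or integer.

I: (6)·(1/4) + (3)·(1/4) + (-6)·(1/2) = -3/4.
II: (4)·(1/4) + (0)·(1/4) + (0)·(1/2) = 1.
III: (2)·(1/4) + (4)·(1/4) + (-3)·(1/2) = 0.
The best pure response is II with expected payoff 1.

1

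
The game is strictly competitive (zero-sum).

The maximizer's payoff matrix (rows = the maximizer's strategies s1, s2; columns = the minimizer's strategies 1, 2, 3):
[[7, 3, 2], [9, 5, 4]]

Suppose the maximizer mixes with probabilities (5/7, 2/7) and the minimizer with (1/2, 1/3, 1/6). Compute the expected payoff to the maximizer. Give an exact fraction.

227/42

Against (1/2, 1/3, 1/6), each row's expected payoff is s1: 29/6; s2: 41/6.
Taking the (5/7, 2/7)-weighted average: (5/7)·(29/6) + (2/7)·(41/6) = 227/42.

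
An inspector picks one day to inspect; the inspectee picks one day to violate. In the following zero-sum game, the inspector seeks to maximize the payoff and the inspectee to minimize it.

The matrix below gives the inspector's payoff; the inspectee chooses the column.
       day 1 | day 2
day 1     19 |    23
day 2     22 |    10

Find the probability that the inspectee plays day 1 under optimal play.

13/16

Row minima are 19 and 10, so the inspector's maximin is 19; column maxima are 22 and 23, so the inspectee's minimax is 22. These differ, so the equilibrium is in mixed strategies.
Let the inspectee play day 1 with probability q. The inspector is indifferent when 19q + 23(1−q) = 22q + 10(1−q), giving q = 13/16.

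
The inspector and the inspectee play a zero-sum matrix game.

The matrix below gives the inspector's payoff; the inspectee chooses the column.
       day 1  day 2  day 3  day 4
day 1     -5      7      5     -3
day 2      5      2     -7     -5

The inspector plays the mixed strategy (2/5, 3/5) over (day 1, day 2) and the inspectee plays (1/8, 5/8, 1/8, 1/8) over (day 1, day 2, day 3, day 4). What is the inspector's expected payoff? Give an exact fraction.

73/40

Against (1/8, 5/8, 1/8, 1/8), each row's expected payoff is day 1: 4; day 2: 3/8.
Taking the (2/5, 3/5)-weighted average: (2/5)·(4) + (3/5)·(3/8) = 73/40.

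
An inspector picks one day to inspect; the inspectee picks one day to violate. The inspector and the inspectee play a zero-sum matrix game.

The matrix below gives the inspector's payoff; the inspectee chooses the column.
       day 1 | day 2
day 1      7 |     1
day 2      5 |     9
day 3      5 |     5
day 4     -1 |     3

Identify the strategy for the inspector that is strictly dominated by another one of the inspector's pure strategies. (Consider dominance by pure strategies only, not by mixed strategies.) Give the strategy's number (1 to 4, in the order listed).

4

Compare day 4 with day 2: 5 > -1, 9 > 3.
So day 2 strictly dominates day 4 for the inspector; day 4 is strictly dominated.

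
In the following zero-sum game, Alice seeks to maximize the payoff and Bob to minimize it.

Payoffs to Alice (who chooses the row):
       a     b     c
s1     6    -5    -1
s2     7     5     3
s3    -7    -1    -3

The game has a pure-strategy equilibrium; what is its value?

3

Row minima: -5, 3, -7 → Alice's maximin is 3.
Column maxima: 7, 5, 3 → Bob's minimax is 3.
They coincide at (s2, c), so the value is 3.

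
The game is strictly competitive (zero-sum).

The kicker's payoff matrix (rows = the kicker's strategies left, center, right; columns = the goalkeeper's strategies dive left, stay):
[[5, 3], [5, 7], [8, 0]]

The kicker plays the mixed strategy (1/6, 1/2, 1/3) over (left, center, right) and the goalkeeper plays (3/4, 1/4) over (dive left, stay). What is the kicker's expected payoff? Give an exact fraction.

Against (3/4, 1/4), each row's expected payoff is left: 9/2; center: 11/2; right: 6.
Taking the (1/6, 1/2, 1/3)-weighted average: (1/6)·(9/2) + (1/2)·(11/2) + (1/3)·(6) = 11/2.

11/2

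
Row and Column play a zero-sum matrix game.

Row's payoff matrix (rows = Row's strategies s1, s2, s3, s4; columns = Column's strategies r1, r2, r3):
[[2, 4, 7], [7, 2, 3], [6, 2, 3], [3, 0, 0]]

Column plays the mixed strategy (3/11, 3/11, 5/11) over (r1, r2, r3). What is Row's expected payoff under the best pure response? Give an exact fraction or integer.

s1: (2)·(3/11) + (4)·(3/11) + (7)·(5/11) = 53/11.
s2: (7)·(3/11) + (2)·(3/11) + (3)·(5/11) = 42/11.
s3: (6)·(3/11) + (2)·(3/11) + (3)·(5/11) = 39/11.
s4: (3)·(3/11) + (0)·(3/11) + (0)·(5/11) = 9/11.
The best pure response is s1 with expected payoff 53/11.

53/11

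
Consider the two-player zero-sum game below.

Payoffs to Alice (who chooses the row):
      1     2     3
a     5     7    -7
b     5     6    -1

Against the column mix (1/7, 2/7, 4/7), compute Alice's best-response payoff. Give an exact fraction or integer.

13/7

a: (5)·(1/7) + (7)·(2/7) + (-7)·(4/7) = -9/7.
b: (5)·(1/7) + (6)·(2/7) + (-1)·(4/7) = 13/7.
The best pure response is b with expected payoff 13/7.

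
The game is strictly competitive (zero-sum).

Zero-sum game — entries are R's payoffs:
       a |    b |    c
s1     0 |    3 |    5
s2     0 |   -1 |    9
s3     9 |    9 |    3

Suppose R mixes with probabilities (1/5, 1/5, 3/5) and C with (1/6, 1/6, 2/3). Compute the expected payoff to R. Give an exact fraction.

74/15

Against (1/6, 1/6, 2/3), each row's expected payoff is s1: 23/6; s2: 35/6; s3: 5.
Taking the (1/5, 1/5, 3/5)-weighted average: (1/5)·(23/6) + (1/5)·(35/6) + (3/5)·(5) = 74/15.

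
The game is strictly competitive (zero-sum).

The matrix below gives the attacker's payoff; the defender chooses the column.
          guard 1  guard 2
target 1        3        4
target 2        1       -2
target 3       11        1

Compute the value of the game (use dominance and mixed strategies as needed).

41/11

Row target 2 is strictly dominated by row target 1, so the attacker never plays it.
The remaining 2×2 game on (target 1, target 3) × (guard 1, guard 2) has no saddle point. Let the attacker play target 1 with probability p; indifference gives 3p + 11(1−p) = 4p + (1−p), so p = 10/11.
Similarly the defender's optimal q on guard 1 is 3/11, and the value is 3·(3/11) + (4)·(8/11) = 41/11.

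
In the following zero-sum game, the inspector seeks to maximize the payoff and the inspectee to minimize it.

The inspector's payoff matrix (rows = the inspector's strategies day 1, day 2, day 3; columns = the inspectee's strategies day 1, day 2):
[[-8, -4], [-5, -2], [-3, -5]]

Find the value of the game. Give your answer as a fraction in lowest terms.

-19/5

Row day 1 is strictly dominated by row day 2, so the inspector never plays it.
The remaining 2×2 game on (day 2, day 3) × (day 1, day 2) has no saddle point. Let the inspector play day 2 with probability p; indifference gives −5p − 3(1−p) = −2p − 5(1−p), so p = 2/5.
Similarly the inspectee's optimal q on day 1 is 3/5, and the value is -5·(3/5) + (-2)·(2/5) = -19/5.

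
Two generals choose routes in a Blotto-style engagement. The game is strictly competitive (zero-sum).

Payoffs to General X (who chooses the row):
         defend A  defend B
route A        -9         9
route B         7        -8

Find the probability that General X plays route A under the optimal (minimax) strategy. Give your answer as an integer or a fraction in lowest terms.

Row minima are -9 and -8, so General X's maximin is -8; column maxima are 7 and 9, so General Y's minimax is 7. These differ, so the equilibrium is in mixed strategies.
Let General X play route A with probability p. General Y is indifferent when −9p + 7(1−p) = 9p − 8(1−p), giving p = 5/11.

5/11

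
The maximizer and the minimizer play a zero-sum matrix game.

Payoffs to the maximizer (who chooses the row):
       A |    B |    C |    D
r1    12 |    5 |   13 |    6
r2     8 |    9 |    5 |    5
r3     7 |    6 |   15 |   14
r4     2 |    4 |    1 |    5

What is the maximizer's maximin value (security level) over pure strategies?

6

The worst-case payoff for each row is r1: 5, r2: 5, r3: 6, r4: 1.
The best of these is 6.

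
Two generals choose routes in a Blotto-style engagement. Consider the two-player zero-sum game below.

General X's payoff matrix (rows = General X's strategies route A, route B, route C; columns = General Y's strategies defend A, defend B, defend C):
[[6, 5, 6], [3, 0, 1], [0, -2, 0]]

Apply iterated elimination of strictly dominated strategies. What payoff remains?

5

Column defend A is strictly dominated by defend B for General Y (5<6, 0<3, -2<0); eliminate defend A.
Row route C is strictly dominated by row route A (5>-2, 6>0); eliminate route C.
Row route B is strictly dominated by row route A (5>0, 6>1); eliminate route B.
Column defend C is strictly dominated by defend B for General Y (5<6); eliminate defend C.
Only (route A, defend B) remains, with payoff 5.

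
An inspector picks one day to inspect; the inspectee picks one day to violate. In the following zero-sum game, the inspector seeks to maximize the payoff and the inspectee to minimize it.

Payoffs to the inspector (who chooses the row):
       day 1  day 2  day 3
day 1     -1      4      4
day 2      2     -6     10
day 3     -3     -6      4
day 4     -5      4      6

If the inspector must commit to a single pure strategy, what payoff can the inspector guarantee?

The worst-case payoff for each row is day 1: -1, day 2: -6, day 3: -6, day 4: -5.
The best of these is -1.

-1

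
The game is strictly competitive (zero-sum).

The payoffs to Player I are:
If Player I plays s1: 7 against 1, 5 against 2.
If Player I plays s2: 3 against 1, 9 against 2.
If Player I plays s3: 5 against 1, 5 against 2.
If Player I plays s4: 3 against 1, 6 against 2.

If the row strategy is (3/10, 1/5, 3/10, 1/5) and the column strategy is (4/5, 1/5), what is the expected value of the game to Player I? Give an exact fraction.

126/25

Against (4/5, 1/5), each row's expected payoff is s1: 33/5; s2: 21/5; s3: 5; s4: 18/5.
Taking the (3/10, 1/5, 3/10, 1/5)-weighted average: (3/10)·(33/5) + (1/5)·(21/5) + (3/10)·(5) + (1/5)·(18/5) = 126/25.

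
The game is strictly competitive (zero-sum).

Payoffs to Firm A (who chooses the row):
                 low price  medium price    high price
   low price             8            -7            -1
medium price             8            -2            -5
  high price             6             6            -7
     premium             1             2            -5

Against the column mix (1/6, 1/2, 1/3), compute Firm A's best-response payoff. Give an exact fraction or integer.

low price: (8)·(1/6) + (-7)·(1/2) + (-1)·(1/3) = -5/2.
medium price: (8)·(1/6) + (-2)·(1/2) + (-5)·(1/3) = -4/3.
high price: (6)·(1/6) + (6)·(1/2) + (-7)·(1/3) = 5/3.
premium: (1)·(1/6) + (2)·(1/2) + (-5)·(1/3) = -1/2.
The best pure response is high price with expected payoff 5/3.

5/3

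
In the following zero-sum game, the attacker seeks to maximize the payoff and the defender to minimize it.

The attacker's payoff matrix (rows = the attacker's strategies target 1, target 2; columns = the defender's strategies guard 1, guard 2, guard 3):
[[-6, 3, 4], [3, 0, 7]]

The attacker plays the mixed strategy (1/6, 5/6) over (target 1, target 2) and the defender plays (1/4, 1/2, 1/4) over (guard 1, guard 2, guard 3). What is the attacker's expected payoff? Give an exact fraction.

Against (1/4, 1/2, 1/4), each row's expected payoff is target 1: 1; target 2: 5/2.
Taking the (1/6, 5/6)-weighted average: (1/6)·(1) + (5/6)·(5/2) = 9/4.

9/4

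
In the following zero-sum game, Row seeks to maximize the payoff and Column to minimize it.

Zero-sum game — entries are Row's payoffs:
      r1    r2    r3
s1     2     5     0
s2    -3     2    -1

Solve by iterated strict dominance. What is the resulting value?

0

Row s2 is strictly dominated by row s1 (2>-3, 5>2, 0>-1); eliminate s2.
Column r2 is strictly dominated by r1 for Column (2<5); eliminate r2.
Column r1 is strictly dominated by r3 for Column (0<2); eliminate r1.
Only (s1, r3) remains, with payoff 0.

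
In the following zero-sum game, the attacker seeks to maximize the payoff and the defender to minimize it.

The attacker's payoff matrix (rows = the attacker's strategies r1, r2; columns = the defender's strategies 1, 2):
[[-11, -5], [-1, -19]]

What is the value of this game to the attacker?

Row minima are -11 and -19, so the attacker's maximin is -11; column maxima are -1 and -5, so the defender's minimax is -5. These differ, so the equilibrium is in mixed strategies.
Let the attacker play r1 with probability p. The defender is indifferent when −11p − (1−p) = −5p − 19(1−p), giving p = 3/4.
Let the defender play 1 with probability q. The attacker is indifferent when −11q − 5(1−q) = −q − 19(1−q), giving q = 7/12.
The value is -11·(7/12) + (-5)·(5/12) = -17/2.

-17/2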